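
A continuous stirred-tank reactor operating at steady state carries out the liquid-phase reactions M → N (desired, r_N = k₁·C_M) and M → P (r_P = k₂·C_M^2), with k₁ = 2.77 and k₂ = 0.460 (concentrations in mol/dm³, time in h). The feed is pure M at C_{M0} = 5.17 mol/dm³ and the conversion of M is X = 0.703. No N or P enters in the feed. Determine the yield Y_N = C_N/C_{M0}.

Exit C_M = C_{M0}(1−X) = 5.17×0.297 = 1.535 mol/dm³.
In a CSTR the entire volume is at exit conditions, so r_N = 2.77×1.535 = 4.253 and r_P = 0.460×1.535^2 = 1.085.
Fraction of consumed M going to N: r_N/(r_N+r_P) = 0.7968.
C_N = 0.7968·C_{M0}·X = 0.7968×5.17×0.703 = 2.90 mol/dm³; Y_N = C_N/C_{M0} = 0.560.

0.560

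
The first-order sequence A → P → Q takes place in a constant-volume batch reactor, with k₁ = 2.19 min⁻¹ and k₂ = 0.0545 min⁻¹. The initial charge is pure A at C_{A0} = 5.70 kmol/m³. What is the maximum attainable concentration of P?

For a first-order series the maximum intermediate yield is C_{P,max}/C_{A0} = (k₁/k₂)^[k₂/(k₂−k₁)].
= (2.19/0.0545)^(0.0545/(0.0545−2.19)) = (40.18)^(-0.02552) = 0.9100.
C_{P,max} = 0.9100×5.70 = 5.19 kmol/m³.

5.19 kmol/m³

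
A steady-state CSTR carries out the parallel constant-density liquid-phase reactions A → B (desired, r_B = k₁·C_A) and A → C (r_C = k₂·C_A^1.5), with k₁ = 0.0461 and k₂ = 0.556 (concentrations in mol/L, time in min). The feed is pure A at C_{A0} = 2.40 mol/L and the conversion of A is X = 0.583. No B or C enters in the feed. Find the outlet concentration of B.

Exit C_A = C_{A0}(1−X) = 2.40×0.417 = 1.001 mol/L.
Rates in a CSTR are evaluated at the outlet concentration: r_B = 0.0461×1.001 = 0.04614, r_C = 0.556×1.001^1.5 = 0.5567.
Fraction of consumed A going to B: r_B/(r_B+r_C) = 0.07654.
C_B = 0.07654·C_{A0}·X = 0.07654×2.40×0.583 = 0.107 mol/L.

0.107 mol/L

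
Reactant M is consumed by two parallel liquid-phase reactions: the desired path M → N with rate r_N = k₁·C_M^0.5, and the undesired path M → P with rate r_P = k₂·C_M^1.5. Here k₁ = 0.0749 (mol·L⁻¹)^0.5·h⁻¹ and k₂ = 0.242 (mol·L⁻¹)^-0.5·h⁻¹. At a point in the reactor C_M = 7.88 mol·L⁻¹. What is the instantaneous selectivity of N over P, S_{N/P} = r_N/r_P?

0.0393

S_{N/P} = r_N/r_P = (k₁·C_M^0.5)/(k₂·C_M^1.5) = (k₁/k₂)·C_M⁻¹.
= (0.0749×7.880^0.5) / (0.242×7.880^1.5) = 0.2103/5.353 = 0.0393.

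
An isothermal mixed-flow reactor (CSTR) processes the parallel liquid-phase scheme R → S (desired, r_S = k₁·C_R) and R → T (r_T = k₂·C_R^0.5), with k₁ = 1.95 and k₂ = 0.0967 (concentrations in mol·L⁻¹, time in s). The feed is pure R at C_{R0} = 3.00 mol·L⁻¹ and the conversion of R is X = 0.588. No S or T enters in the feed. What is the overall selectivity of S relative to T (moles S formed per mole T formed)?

Exit C_R = C_{R0}(1−X) = 3.00×0.412 = 1.236 mol·L⁻¹.
A CSTR operates uniformly at the exit composition, giving r_S = 2.410 and r_T = 0.1075 (each k·C_R^n at C_R = 1.236).
Overall selectivity = C_S/C_T = r_Sτ/(r_Tτ) = r_S/r_T = 22.4.

22.4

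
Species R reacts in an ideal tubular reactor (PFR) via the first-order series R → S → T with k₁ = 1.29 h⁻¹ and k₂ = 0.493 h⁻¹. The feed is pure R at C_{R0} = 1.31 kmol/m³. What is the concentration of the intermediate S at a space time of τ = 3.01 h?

0.437 kmol/m³

Solving the coupled first-order balances gives C_S(τ) = [k₁/(k₂−k₁)]·C_{R0}·(e^(−k₁τ) − e^(−k₂τ)).
e^(−k₁τ) = e^(−1.29×3.01) = e^(−3.883) = 0.02059; e^(−k₂τ) = e^(−1.484) = 0.2267.
C_S = 1.29×1.31/(0.493−1.29) × (0.02059−0.2267) = (-2.120)×(-0.2062) = 0.4371 kmol/m³.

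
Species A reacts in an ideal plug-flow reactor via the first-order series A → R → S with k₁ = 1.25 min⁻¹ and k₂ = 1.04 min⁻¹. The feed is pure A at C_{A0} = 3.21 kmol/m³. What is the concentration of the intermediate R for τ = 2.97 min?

0.404 kmol/m³

For first-order series with pure A initially, C_R(τ) = k₁C_{A0}/(k₂−k₁)·(e^(−k₁τ) − e^(−k₂τ)).
e^(−k₁τ) = e^(−1.25×2.97) = e^(−3.713) = 0.02442; e^(−k₂τ) = e^(−3.089) = 0.04556.
C_R = 1.25×3.21/(1.04−1.25) × (0.02442−0.04556) = (-19.11)×(-0.02114) = 0.4039 kmol/m³.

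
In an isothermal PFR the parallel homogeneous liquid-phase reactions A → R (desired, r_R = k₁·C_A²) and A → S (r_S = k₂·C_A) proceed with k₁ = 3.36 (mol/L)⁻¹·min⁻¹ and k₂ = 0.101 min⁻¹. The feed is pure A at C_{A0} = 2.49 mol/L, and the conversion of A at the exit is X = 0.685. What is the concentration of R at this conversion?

1.67 mol/L

C_A = C_{A0}(1−X) = 0.7843 mol/L.
Along a PFR/batch, dC_S/dC_A = −r_S/(r_R+r_S) = −k₂/(k₂+k₁·C_A).
Integrating from C_{A0} to C_A: C_S = (0.101/3.36)·ln[(0.101+3.36·2.49)/(0.101+3.36·0.784)] = 0.03006·ln(8.467/2.736) = 0.03395 mol/L.
Then C_R = (C_{A0}−C_A) − C_S = 1.706 − 0.03395 = 1.672 mol/L.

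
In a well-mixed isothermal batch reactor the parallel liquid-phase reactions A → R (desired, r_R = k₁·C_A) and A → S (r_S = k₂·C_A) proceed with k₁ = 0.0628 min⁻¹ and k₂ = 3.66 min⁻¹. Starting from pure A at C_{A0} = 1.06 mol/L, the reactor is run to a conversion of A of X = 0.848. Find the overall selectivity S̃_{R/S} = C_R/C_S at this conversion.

0.0172

C_A = C_{A0}(1−X) = 0.1611 mol/L.
Both paths are first order in A, so the instantaneous fraction to R is constant: dC_R/d(−C_A) = k₁/(k₁+k₂) = 0.01687.
C_R = 0.01687·(C_{A0}−C_A) = 0.01687×0.8989 = 0.0152 mol/L.
C_S = (C_{A0}−C_A)−C_R = 0.8837 mol/L; S̃_{R/S} = 0.01516/0.8837 = 0.0172.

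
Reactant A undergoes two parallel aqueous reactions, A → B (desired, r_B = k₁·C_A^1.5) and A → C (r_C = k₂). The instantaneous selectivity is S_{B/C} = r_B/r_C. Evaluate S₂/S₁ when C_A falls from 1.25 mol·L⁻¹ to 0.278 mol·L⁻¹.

S_{B/C} = (k₁/k₂)·C_A^1.5, so S₂/S₁ = (C_{A,2}/C_{A,1})^1.5.
= (0.278/1.25)^1.5 = (0.2224)^1.5 = 0.105.
Selectivity toward B falls as C_A falls — high-concentration operation is favoured.

0.105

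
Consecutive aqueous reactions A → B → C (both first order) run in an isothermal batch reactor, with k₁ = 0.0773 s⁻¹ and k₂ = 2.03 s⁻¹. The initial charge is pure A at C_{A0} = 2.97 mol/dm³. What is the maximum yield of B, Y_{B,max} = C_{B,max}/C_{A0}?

0.0335

At the optimum, C_{B,max}/C_{A0} = (k₁/k₂)^[k₂/(k₂−k₁)].
= (0.0773/2.03)^(2.03/(2.03−0.0773)) = (0.03808)^(1.040) = 0.03346.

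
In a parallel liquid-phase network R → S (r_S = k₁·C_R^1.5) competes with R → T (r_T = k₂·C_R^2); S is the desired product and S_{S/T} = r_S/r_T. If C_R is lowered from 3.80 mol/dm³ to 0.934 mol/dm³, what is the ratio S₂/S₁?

2.02

S_{S/T} = (k₁/k₂)·C_R^-0.5, so S₂/S₁ = (C_{R,2}/C_{R,1})^-0.5.
= (0.934/3.80)^(-0.5) = (0.2458)^(-0.5) = 2.02.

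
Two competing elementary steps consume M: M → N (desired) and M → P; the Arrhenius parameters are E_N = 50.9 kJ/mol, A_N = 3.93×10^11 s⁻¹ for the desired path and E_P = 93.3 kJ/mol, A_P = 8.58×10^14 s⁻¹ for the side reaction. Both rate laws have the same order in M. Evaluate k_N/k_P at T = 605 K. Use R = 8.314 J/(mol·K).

2.10

k_N/k_P = (A_N/A_P)·exp[−(E_N−E_P)/(RT)] = (A_N/A_P)·exp[(E_P−E_N)/(RT)].
(E_P−E_N)/(RT) = (93.3−50.9)×10³/(8.314×605) = 42400/5030 = 8.429.
k_N/k_P = (3.93×10^11/8.58×10^14)·exp(8.429) = 4.580×10^-4 × 4580 = 2.10.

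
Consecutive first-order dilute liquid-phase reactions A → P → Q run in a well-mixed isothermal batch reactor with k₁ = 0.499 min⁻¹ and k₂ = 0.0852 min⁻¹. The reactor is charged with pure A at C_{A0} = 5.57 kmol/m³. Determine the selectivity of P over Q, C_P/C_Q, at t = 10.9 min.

The intermediate concentration in a first-order A→B→C sequence is C_P = k₁C_{A0}(e^(−k₁t) − e^(−k₂t))/(k₂−k₁).
e^(−k₁t) = e^(−0.499×10.9) = e^(−5.439) = 0.004343; e^(−k₂t) = e^(−0.9287) = 0.3951.
C_P = 0.499×5.57/(0.0852−0.499) × (0.004343−0.3951) = (-6.717)×(-0.3907) = 2.624 kmol/m³.
C_A = C_{A0}e^(−k₁t) = 0.02419 kmol/m³, so C_Q = C_{A0}−C_A−C_P = 2.921 kmol/m³; C_P/C_Q = 0.898.

0.898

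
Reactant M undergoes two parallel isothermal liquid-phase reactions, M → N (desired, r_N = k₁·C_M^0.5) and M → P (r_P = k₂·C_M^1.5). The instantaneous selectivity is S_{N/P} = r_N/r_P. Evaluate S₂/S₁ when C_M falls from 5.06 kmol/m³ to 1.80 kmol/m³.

2.81

S_{N/P} = (k₁/k₂)·C_M⁻¹, so S₂/S₁ = (C_{M,2}/C_{M,1})⁻¹.
= 5.06/1.80 = 2.81.
Selectivity toward N rises as C_M falls — low-concentration operation is favoured.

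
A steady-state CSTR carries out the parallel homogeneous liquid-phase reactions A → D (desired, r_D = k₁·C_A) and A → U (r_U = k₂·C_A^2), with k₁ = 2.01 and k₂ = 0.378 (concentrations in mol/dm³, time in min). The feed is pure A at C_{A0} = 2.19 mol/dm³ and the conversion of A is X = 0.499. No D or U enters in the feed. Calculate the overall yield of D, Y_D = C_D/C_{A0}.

0.414

Exit C_A = C_{A0}(1−X) = 2.19×0.501 = 1.097 mol/dm³.
Rates in a CSTR are evaluated at the outlet concentration: r_D = 2.01×1.097 = 2.205, r_U = 0.378×1.097^2 = 0.4550.
Fraction of consumed A going to D: r_D/(r_D+r_U) = 0.8290.
C_D = 0.8290·C_{A0}·X = 0.8290×2.19×0.499 = 0.906 mol/dm³; Y_D = C_D/C_{A0} = 0.414.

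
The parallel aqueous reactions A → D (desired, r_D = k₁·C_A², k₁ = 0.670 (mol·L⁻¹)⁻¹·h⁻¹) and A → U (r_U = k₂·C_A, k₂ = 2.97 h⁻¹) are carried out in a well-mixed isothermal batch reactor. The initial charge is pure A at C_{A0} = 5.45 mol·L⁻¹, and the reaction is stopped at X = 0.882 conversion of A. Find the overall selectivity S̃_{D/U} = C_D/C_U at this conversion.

0.628

C_A = C_{A0}(1−X) = 0.6431 mol·L⁻¹.
Along a PFR/batch, dC_U/dC_A = −r_U/(r_D+r_U) = −k₂/(k₂+k₁·C_A).
Integrating from C_{A0} to C_A: C_U = (2.97/0.670)·ln[(2.97+0.670·5.45)/(2.97+0.670·0.643)] = 4.433·ln(6.622/3.401) = 2.954 mol·L⁻¹.
Then C_D = (C_{A0}−C_A) − C_U = 4.807 − 2.954 = 1.853 mol·L⁻¹.
S̃_{D/U} = C_D/C_U = 1.853/2.954 = 0.628.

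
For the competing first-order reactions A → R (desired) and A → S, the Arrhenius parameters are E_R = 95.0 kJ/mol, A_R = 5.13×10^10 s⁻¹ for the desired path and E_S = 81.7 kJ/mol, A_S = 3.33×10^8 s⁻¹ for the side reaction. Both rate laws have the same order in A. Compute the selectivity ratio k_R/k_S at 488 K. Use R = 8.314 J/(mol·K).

5.81

With equal orders, S_{R/S} = k_R/k_S = (A_R/A_S)·exp[(E_S−E_R)/(RT)].
(E_S−E_R)/(RT) = (81.7−95.0)×10³/(8.314×488) = -13300/4057 = -3.278.
k_R/k_S = (5.13×10^10/3.33×10^8)·exp(-3.278) = 154.1 × 0.03770 = 5.81.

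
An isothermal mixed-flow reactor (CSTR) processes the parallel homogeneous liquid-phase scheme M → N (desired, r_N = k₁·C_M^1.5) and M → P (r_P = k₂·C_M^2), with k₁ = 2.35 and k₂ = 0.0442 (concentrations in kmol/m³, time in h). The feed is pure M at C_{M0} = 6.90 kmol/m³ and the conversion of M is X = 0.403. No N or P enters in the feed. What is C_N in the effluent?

2.68 kmol/m³

Exit C_M = C_{M0}(1−X) = 6.90×0.597 = 4.119 kmol/m³.
Rates in a CSTR are evaluated at the outlet concentration: r_N = 2.35×4.119^1.5 = 19.65, r_P = 0.0442×4.119^2 = 0.7500.
Fraction of consumed M going to N: r_N/(r_N+r_P) = 0.9632.
C_N = 0.9632·C_{M0}·X = 0.9632×6.90×0.403 = 2.68 kmol/m³.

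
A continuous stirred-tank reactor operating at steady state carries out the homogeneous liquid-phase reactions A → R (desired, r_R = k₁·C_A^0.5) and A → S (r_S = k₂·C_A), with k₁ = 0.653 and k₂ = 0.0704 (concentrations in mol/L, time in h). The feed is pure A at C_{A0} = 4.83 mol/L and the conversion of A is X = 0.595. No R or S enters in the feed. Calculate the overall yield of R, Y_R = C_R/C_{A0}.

0.517

Exit C_A = C_{A0}(1−X) = 4.83×0.405 = 1.956 mol/L.
A CSTR operates uniformly at the exit composition, giving r_R = 0.9133 and r_S = 0.1377 (each k·C_A^n at C_A = 1.956).
Fraction of consumed A going to R: r_R/(r_R+r_S) = 0.8690.
C_R = 0.8690·C_{A0}·X = 0.8690×4.83×0.595 = 2.50 mol/L; Y_R = C_R/C_{A0} = 0.517.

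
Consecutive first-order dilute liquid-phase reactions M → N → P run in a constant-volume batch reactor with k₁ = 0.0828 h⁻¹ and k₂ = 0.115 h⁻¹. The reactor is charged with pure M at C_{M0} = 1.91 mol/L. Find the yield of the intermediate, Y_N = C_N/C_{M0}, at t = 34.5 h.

0.0991

The intermediate concentration in a first-order A→B→C sequence is C_N = k₁C_{M0}(e^(−k₁t) − e^(−k₂t))/(k₂−k₁).
e^(−k₁t) = e^(−0.0828×34.5) = e^(−2.857) = 0.05746; e^(−k₂t) = e^(−3.968) = 0.01892.
C_N = 0.0828×1.91/(0.115−0.0828) × (0.05746−0.01892) = 4.911×0.03854 = 0.1893 mol/L.
Y_N = C_N/C_{M0} = 0.1893/1.91 = 0.0991.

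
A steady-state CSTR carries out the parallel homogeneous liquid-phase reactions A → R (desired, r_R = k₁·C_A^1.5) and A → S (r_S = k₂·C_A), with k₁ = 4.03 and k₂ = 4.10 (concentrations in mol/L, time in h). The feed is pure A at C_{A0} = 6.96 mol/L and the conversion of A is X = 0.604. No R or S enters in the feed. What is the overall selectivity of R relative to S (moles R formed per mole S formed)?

Exit C_A = C_{A0}(1−X) = 6.96×0.396 = 2.756 mol/L.
A CSTR operates uniformly at the exit composition, giving r_R = 18.44 and r_S = 11.30 (each k·C_A^n at C_A = 2.756).
Overall selectivity = C_R/C_S = r_Rτ/(r_Sτ) = r_R/r_S = 1.63.

1.63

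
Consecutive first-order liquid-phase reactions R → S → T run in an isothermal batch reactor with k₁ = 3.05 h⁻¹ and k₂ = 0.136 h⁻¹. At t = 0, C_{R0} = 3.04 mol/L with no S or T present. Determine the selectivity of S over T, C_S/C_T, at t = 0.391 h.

For first-order series with pure R initially, C_S(t) = k₁C_{R0}/(k₂−k₁)·(e^(−k₁t) − e^(−k₂t)).
e^(−k₁t) = e^(−3.05×0.391) = e^(−1.193) = 0.3034; e^(−k₂t) = e^(−0.05318) = 0.9482.
C_S = 3.05×3.04/(0.136−3.05) × (0.3034−0.9482) = (-3.182)×(-0.6448) = 2.052 mol/L.
C_R = C_{R0}e^(−k₁t) = 0.9225 mol/L, so C_T = C_{R0}−C_R−C_S = 0.06595 mol/L; C_S/C_T = 31.1.

31.1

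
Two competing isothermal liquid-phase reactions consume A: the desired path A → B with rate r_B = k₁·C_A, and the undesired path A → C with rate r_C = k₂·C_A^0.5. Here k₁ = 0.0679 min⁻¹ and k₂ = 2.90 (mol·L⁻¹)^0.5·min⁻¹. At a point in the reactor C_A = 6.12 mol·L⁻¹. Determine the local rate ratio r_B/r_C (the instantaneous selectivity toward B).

S_{B/C} = r_B/r_C = (k₁·C_A)/(k₂·C_A^0.5) = (k₁/k₂)·C_A^0.5.
= (0.0679×6.120) / (2.90×6.120^0.5) = 0.4155/7.174 = 0.0579.
Since the desired path is higher order in A, keeping C_A high (PFR or concentrated feed) favours B.

0.0579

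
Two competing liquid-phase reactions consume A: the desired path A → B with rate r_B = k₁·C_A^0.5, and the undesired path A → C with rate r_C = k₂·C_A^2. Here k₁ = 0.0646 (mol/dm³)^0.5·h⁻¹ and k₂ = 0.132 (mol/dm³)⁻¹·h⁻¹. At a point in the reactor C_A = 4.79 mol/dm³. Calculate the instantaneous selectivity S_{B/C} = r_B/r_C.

0.0467

S_{B/C} = r_B/r_C = (k₁·C_A^0.5)/(k₂·C_A^2) = (k₁/k₂)·C_A^-1.5.
= (0.0646×4.790^0.5) / (0.132×4.790^2) = 0.1414/3.029 = 0.0467.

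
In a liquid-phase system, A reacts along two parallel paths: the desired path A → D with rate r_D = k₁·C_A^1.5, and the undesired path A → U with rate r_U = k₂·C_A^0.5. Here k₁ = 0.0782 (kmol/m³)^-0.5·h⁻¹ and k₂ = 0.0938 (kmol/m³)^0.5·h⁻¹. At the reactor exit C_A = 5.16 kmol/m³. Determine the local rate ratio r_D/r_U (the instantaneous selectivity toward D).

4.30

S_{D/U} = r_D/r_U = (k₁·C_A^1.5)/(k₂·C_A^0.5) = (k₁/k₂)·C_A.
= (0.0782×5.160^1.5) / (0.0938×5.160^0.5) = 0.9166/0.2131 = 4.30.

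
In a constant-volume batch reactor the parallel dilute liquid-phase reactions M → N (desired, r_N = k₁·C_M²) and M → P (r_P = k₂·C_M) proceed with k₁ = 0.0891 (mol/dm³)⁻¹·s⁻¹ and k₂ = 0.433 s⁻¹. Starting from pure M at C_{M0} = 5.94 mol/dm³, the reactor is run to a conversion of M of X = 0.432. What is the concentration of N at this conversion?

C_M = C_{M0}(1−X) = 3.374 mol/dm³.
Along a PFR/batch, dC_P/dC_M = −r_P/(r_N+r_P) = −k₂/(k₂+k₁·C_M).
Integrating from C_{M0} to C_M: C_P = (0.433/0.0891)·ln[(0.433+0.0891·5.94)/(0.433+0.0891·3.37)] = 4.860·ln(0.9623/0.7336) = 1.318 mol/dm³.
Then C_N = (C_{M0}−C_M) − C_P = 2.566 − 1.318 = 1.248 mol/dm³.

1.25 mol/dm³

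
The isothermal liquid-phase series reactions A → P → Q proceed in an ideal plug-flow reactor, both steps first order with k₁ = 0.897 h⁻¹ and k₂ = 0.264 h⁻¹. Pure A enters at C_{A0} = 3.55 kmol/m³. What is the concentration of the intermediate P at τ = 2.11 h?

The intermediate concentration in a first-order A→B→C sequence is C_P = k₁C_{A0}(e^(−k₁τ) − e^(−k₂τ))/(k₂−k₁).
e^(−k₁τ) = e^(−0.897×2.11) = e^(−1.893) = 0.1507; e^(−k₂τ) = e^(−0.5570) = 0.5729.
C_P = 0.897×3.55/(0.264−0.897) × (0.1507−0.5729) = (-5.031)×(-0.4222) = 2.124 kmol/m³.

2.12 kmol/m³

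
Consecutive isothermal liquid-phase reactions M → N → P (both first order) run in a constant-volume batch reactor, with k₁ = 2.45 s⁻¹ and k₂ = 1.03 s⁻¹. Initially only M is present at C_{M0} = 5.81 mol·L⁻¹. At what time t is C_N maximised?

Setting dC_N/dt = 0 gives t_opt = ln(k₂/k₁)/(k₂−k₁).
= ln(1.03/2.45)/(1.03−2.45) = ln(0.4204)/-1.420 = -0.8665/-1.420 = 0.610 s.

0.610 s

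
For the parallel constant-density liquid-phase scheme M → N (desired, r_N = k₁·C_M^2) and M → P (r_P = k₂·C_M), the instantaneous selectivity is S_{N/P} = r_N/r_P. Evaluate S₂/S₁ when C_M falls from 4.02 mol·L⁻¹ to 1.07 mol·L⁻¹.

0.266

S_{N/P} = (k₁/k₂)·C_M, so S₂/S₁ = (C_{M,2}/C_{M,1}).
= 1.07/4.02 = 0.266.
Selectivity toward N falls as C_M falls — high-concentration operation is favoured.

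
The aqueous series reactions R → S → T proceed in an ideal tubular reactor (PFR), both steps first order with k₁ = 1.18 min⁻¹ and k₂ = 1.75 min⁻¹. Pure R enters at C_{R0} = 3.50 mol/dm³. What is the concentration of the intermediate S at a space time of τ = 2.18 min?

0.394 mol/dm³

For first-order series with pure R initially, C_S(τ) = k₁C_{R0}/(k₂−k₁)·(e^(−k₁τ) − e^(−k₂τ)).
e^(−k₁τ) = e^(−1.18×2.18) = e^(−2.572) = 0.07635; e^(−k₂τ) = e^(−3.815) = 0.02204.
C_S = 1.18×3.50/(1.75−1.18) × (0.07635−0.02204) = 7.246×0.05431 = 0.3935 mol/dm³.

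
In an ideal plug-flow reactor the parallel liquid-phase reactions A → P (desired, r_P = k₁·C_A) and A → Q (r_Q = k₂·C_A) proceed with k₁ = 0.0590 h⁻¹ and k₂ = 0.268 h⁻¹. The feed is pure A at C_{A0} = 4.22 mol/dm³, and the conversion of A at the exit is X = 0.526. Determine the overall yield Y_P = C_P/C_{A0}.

0.0949

C_A = C_{A0}(1−X) = 2.000 mol/dm³.
Both paths are first order in A, so the instantaneous fraction to P is constant: dC_P/d(−C_A) = k₁/(k₁+k₂) = 0.1804.
C_P = 0.1804·(C_{A0}−C_A) = 0.1804×2.220 = 0.400 mol/dm³.
Y_P = C_P/C_{A0} = 0.4005/4.22 = 0.0949.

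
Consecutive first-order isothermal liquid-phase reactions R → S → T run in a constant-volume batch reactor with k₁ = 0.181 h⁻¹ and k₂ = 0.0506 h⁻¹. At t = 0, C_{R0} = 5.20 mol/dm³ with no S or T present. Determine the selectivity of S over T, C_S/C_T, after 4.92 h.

Solving the coupled first-order balances gives C_S(t) = [k₁/(k₂−k₁)]·C_{R0}·(e^(−k₁t) − e^(−k₂t)).
e^(−k₁t) = e^(−0.181×4.92) = e^(−0.8905) = 0.4104; e^(−k₂t) = e^(−0.2490) = 0.7796.
C_S = 0.181×5.20/(0.0506−0.181) × (0.4104−0.7796) = (-7.218)×(-0.3692) = 2.665 mol/dm³.
C_R = C_{R0}e^(−k₁t) = 2.134 mol/dm³, so C_T = C_{R0}−C_R−C_S = 0.4011 mol/dm³; C_S/C_T = 6.64.

6.64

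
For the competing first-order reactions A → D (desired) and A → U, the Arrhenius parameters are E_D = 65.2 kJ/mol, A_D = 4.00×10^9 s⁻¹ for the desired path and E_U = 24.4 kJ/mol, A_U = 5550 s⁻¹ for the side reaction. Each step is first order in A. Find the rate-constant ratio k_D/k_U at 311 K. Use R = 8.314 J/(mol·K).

0.101

k_D/k_U = (A_D/A_U)·exp[−(E_D−E_U)/(RT)] = (A_D/A_U)·exp[(E_U−E_D)/(RT)].
(E_U−E_D)/(RT) = (24.4−65.2)×10³/(8.314×311) = -40800/2586 = -15.78.
k_D/k_U = (4.00×10^9/5550)·exp(-15.78) = 7.207×10^5 × 1.403×10^-7 = 0.101.
Since E_D > E_U, raising the temperature improves selectivity toward D.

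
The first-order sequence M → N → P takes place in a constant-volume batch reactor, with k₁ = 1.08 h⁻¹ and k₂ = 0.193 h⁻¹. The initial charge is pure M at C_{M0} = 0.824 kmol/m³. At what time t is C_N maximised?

Setting dC_N/dt = 0 gives t_opt = ln(k₂/k₁)/(k₂−k₁).
= ln(0.193/1.08)/(0.193−1.08) = ln(0.1787)/-0.8870 = -1.722/-0.8870 = 1.94 h.

1.94 h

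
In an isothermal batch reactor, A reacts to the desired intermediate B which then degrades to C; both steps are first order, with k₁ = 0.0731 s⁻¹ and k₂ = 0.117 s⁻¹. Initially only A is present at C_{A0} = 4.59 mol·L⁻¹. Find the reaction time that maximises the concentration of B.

For first-order series the maximum of C_B occurs at t_opt = ln(k₂/k₁)/(k₂−k₁).
= ln(0.117/0.0731)/(0.117−0.0731) = ln(1.601)/0.04390 = 0.4703/0.04390 = 10.7 s.

10.7 s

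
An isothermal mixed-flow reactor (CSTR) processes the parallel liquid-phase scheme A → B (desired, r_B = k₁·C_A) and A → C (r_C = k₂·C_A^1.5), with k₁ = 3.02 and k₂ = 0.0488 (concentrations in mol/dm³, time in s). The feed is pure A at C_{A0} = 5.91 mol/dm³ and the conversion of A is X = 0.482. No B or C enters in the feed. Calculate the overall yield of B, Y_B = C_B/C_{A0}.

0.469

Exit C_A = C_{A0}(1−X) = 5.91×0.518 = 3.061 mol/dm³.
A CSTR operates uniformly at the exit composition, giving r_B = 9.245 and r_C = 0.2614 (each k·C_A^n at C_A = 3.061).
Fraction of consumed A going to B: r_B/(r_B+r_C) = 0.9725.
C_B = 0.9725·C_{A0}·X = 0.9725×5.91×0.482 = 2.77 mol/dm³; Y_B = C_B/C_{A0} = 0.469.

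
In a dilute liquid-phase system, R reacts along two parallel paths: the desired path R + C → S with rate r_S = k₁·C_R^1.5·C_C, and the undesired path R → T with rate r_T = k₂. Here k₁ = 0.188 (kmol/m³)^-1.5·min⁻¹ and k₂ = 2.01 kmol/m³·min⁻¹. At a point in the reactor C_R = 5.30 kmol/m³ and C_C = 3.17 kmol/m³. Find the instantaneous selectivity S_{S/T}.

3.62

S_{S/T} = r_S/r_T = (k₁·C_R^1.5·C_C)/(k₂) = (k₁/k₂)·C_R^1.5·C_C.
= (0.188×5.300^1.5×3.170) / (2.01) = 7.272/2.010 = 3.62.
Since the desired path is higher order in R, keeping C_R high (PFR or concentrated feed) favours S.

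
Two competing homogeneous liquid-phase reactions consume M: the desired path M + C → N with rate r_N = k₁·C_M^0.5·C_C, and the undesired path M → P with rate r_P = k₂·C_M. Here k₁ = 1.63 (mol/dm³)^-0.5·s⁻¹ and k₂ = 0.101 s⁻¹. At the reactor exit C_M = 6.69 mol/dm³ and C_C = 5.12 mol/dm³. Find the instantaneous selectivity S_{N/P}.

S_{N/P} = r_N/r_P = (k₁·C_M^0.5·C_C)/(k₂·C_M) = (k₁/k₂)·C_M^-0.5·C_C.
= (1.63×6.690^0.5×5.120) / (0.101×6.690) = 21.59/0.6757 = 31.9.

31.9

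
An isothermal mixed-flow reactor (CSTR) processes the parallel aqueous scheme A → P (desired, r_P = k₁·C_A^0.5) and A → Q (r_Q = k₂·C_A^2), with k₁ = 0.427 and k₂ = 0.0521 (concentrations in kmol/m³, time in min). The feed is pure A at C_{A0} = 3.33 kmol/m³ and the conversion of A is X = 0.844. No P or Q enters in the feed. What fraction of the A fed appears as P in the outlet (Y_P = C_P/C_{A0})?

0.807

Exit C_A = C_{A0}(1−X) = 3.33×0.156 = 0.5195 kmol/m³.
Rates in a CSTR are evaluated at the outlet concentration: r_P = 0.427×0.5195^0.5 = 0.3078, r_Q = 0.0521×0.5195^2 = 0.01406.
Fraction of consumed A going to P: r_P/(r_P+r_Q) = 0.9563.
C_P = 0.9563·C_{A0}·X = 0.9563×3.33×0.844 = 2.69 kmol/m³; Y_P = C_P/C_{A0} = 0.807.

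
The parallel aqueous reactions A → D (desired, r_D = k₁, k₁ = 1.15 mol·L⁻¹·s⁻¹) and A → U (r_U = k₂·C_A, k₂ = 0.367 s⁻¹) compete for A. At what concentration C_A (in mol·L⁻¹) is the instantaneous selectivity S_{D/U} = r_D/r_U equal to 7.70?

S_{D/U} = (k₁/k₂)·C_A⁻¹ ⇒ C_A = (S·k₂/k₁)^(-1).
= (7.70×0.367/1.15)^(-1) = (2.457)^(-1) = 0.407 mol·L⁻¹.

0.407 mol·L⁻¹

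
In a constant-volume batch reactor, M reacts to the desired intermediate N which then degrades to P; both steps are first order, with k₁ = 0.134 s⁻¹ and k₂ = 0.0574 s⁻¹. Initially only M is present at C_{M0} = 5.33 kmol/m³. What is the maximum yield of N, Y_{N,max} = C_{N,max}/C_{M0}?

0.530

At the optimum, C_{N,max}/C_{M0} = (k₁/k₂)^[k₂/(k₂−k₁)].
= (0.134/0.0574)^(0.0574/(0.0574−0.134)) = (2.334)^(-0.7493) = 0.5298.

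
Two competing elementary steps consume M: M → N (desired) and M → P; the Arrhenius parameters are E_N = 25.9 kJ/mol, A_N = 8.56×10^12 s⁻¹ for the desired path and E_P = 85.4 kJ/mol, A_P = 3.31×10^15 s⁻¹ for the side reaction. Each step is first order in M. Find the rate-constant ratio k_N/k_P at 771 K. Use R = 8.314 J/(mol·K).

27.8

k_N/k_P = (A_N/A_P)·exp[−(E_N−E_P)/(RT)] = (A_N/A_P)·exp[(E_P−E_N)/(RT)].
(E_P−E_N)/(RT) = (85.4−25.9)×10³/(8.314×771) = 59500/6410 = 9.282.
k_N/k_P = (8.56×10^12/3.31×10^15)·exp(9.282) = 0.002586 × 10745 = 27.8.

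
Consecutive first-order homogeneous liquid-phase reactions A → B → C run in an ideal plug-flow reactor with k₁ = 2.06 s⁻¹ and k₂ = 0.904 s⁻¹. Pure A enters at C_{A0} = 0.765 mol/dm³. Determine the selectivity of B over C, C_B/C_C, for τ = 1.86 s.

0.428

Solving the coupled first-order balances gives C_B(τ) = [k₁/(k₂−k₁)]·C_{A0}·(e^(−k₁τ) − e^(−k₂τ)).
e^(−k₁τ) = e^(−2.06×1.86) = e^(−3.832) = 0.02167; e^(−k₂τ) = e^(−1.681) = 0.1861.
C_B = 2.06×0.765/(0.904−2.06) × (0.02167−0.1861) = (-1.363)×(-0.1644) = 0.2242 mol/dm³.
C_A = C_{A0}e^(−k₁τ) = 0.01658 mol/dm³, so C_C = C_{A0}−C_A−C_B = 0.5243 mol/dm³; C_B/C_C = 0.428.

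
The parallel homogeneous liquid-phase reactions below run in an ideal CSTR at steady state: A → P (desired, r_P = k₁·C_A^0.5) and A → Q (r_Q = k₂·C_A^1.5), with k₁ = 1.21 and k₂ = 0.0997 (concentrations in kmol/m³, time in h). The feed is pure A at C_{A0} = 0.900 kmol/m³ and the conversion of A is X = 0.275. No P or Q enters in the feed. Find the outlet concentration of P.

0.235 kmol/m³

Exit C_A = C_{A0}(1−X) = 0.900×0.725 = 0.6525 kmol/m³.
In a CSTR the entire volume is at exit conditions, so r_P = 1.21×0.6525^0.5 = 0.9774 and r_Q = 0.0997×0.6525^1.5 = 0.05255.
Fraction of consumed A going to P: r_P/(r_P+r_Q) = 0.9490.
C_P = 0.9490·C_{A0}·X = 0.9490×0.900×0.275 = 0.235 kmol/m³.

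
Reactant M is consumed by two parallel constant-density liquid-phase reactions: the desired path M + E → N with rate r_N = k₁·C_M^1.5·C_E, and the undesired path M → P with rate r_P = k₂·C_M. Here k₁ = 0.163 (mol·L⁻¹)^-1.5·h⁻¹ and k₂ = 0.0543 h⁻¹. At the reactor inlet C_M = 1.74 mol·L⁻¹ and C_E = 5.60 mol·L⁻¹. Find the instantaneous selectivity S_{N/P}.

22.2

S_{N/P} = r_N/r_P = (k₁·C_M^1.5·C_E)/(k₂·C_M) = (k₁/k₂)·C_M^0.5·C_E.
= (0.163×1.740^1.5×5.600) / (0.0543×1.740) = 2.095/0.09448 = 22.2.
Since the desired path is higher order in M, keeping C_M high (PFR or concentrated feed) favours N.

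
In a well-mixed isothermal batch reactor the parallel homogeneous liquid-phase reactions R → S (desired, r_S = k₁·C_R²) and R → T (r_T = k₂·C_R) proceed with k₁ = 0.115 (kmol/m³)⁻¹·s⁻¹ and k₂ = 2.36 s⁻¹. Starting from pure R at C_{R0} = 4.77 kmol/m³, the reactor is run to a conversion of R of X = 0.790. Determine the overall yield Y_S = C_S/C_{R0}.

C_R = C_{R0}(1−X) = 1.002 kmol/m³.
Along a PFR/batch, dC_T/dC_R = −r_T/(r_S+r_T) = −k₂/(k₂+k₁·C_R).
Integrating from C_{R0} to C_R: C_T = (2.36/0.115)·ln[(2.36+0.115·4.77)/(2.36+0.115·1.00)] = 20.52·ln(2.909/2.475) = 3.311 kmol/m³.
Then C_S = (C_{R0}−C_R) − C_T = 3.768 − 3.311 = 0.4574 kmol/m³.
Y_S = C_S/C_{R0} = 0.4574/4.77 = 0.0959.

0.0959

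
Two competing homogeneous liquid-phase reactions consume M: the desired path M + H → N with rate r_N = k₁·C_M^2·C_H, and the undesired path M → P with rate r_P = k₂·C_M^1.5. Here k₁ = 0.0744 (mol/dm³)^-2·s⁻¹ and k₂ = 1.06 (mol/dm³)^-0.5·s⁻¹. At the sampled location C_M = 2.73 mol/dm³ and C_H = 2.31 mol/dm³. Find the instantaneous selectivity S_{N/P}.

0.268

S_{N/P} = r_N/r_P = (k₁·C_M^2·C_H)/(k₂·C_M^1.5) = (k₁/k₂)·C_M^0.5·C_H.
= (0.0744×2.730^2×2.310) / (1.06×2.730^1.5) = 1.281/4.781 = 0.268.
Since the desired path is higher order in M, keeping C_M high (PFR or concentrated feed) favours N.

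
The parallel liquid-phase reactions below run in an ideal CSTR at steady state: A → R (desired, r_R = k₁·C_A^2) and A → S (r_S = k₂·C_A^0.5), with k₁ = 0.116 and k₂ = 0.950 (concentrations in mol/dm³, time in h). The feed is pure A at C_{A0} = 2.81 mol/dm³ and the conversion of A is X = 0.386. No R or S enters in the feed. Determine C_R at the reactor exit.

0.235 mol/dm³

Exit C_A = C_{A0}(1−X) = 2.81×0.614 = 1.725 mol/dm³.
Rates in a CSTR are evaluated at the outlet concentration: r_R = 0.116×1.725^2 = 0.3453, r_S = 0.950×1.725^0.5 = 1.248.
Fraction of consumed A going to R: r_R/(r_R+r_S) = 0.2167.
C_R = 0.2167·C_{A0}·X = 0.2167×2.81×0.386 = 0.235 mol/dm³.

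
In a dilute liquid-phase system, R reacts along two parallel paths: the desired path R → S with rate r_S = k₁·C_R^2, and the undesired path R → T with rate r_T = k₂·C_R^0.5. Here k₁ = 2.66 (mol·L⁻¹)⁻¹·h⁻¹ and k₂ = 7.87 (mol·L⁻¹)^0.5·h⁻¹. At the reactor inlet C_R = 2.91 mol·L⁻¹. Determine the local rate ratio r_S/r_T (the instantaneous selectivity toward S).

S_{S/T} = r_S/r_T = (k₁·C_R^2)/(k₂·C_R^0.5) = (k₁/k₂)·C_R^1.5.
= (2.66×2.910^2) / (7.87×2.910^0.5) = 22.53/13.43 = 1.68.

1.68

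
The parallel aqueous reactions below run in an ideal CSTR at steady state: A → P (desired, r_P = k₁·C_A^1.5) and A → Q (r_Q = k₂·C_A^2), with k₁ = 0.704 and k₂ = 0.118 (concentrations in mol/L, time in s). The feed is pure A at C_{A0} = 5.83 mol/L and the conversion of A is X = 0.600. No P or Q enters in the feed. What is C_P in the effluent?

2.79 mol/L

Exit C_A = C_{A0}(1−X) = 5.83×0.400 = 2.332 mol/L.
In a CSTR the entire volume is at exit conditions, so r_P = 0.704×2.332^1.5 = 2.507 and r_Q = 0.118×2.332^2 = 0.6417.
Fraction of consumed A going to P: r_P/(r_P+r_Q) = 0.7962.
C_P = 0.7962·C_{A0}·X = 0.7962×5.83×0.600 = 2.79 mol/L.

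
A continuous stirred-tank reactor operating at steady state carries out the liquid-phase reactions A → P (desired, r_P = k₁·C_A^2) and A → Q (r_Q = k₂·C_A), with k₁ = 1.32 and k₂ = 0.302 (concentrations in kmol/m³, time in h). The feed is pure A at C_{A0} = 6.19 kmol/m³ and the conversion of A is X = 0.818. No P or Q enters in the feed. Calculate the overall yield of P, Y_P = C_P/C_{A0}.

0.680

Exit C_A = C_{A0}(1−X) = 6.19×0.182 = 1.127 kmol/m³.
Rates in a CSTR are evaluated at the outlet concentration: r_P = 1.32×1.127^2 = 1.675, r_Q = 0.302×1.127 = 0.3402.
Fraction of consumed A going to P: r_P/(r_P+r_Q) = 0.8312.
C_P = 0.8312·C_{A0}·X = 0.8312×6.19×0.818 = 4.21 kmol/m³; Y_P = C_P/C_{A0} = 0.680.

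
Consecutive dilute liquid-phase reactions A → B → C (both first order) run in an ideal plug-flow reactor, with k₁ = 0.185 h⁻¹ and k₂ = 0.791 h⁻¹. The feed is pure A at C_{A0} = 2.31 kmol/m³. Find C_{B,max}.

Evaluating C_B at τ_opt = ln(k₂/k₁)/(k₂−k₁) gives C_{B,max}/C_{A0} = (k₁/k₂)^[k₂/(k₂−k₁)].
= (0.185/0.791)^(0.791/(0.791−0.185)) = (0.2339)^(1.305) = 0.1501.
C_{B,max} = 0.1501×2.31 = 0.347 kmol/m³.

0.347 kmol/m³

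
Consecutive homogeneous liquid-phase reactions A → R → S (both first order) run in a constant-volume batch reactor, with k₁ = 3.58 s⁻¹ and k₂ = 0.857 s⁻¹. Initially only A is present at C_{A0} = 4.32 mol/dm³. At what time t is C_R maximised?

The intermediate peaks when r₁ = r₂, i.e. k₁e^(−k₁t) = k₂e^(−k₂t), giving t_opt = ln(k₂/k₁)/(k₂−k₁).
= ln(0.857/3.58)/(0.857−3.58) = ln(0.2394)/-2.723 = -1.430/-2.723 = 0.525 s.

0.525 s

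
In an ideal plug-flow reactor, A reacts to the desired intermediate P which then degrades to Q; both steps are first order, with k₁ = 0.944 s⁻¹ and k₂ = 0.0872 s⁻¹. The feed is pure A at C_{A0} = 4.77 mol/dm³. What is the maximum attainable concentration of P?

At the optimum, C_{P,max}/C_{A0} = (k₁/k₂)^[k₂/(k₂−k₁)].
= (0.944/0.0872)^(0.0872/(0.0872−0.944)) = (10.83)^(-0.1018) = 0.7847.
C_{P,max} = 0.7847×4.77 = 3.74 mol/dm³.

3.74 mol/dm³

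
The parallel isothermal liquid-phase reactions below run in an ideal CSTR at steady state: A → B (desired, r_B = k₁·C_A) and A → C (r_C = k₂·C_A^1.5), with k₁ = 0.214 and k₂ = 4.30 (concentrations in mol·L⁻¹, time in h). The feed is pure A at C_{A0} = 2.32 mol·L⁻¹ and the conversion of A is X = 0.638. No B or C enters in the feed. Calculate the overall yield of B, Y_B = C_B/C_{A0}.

Exit C_A = C_{A0}(1−X) = 2.32×0.362 = 0.8398 mol·L⁻¹.
Rates in a CSTR are evaluated at the outlet concentration: r_B = 0.214×0.8398 = 0.1797, r_C = 4.30×0.8398^1.5 = 3.310.
Fraction of consumed A going to B: r_B/(r_B+r_C) = 0.05151.
C_B = 0.05151·C_{A0}·X = 0.05151×2.32×0.638 = 0.0762 mol·L⁻¹; Y_B = C_B/C_{A0} = 0.0329.

0.0329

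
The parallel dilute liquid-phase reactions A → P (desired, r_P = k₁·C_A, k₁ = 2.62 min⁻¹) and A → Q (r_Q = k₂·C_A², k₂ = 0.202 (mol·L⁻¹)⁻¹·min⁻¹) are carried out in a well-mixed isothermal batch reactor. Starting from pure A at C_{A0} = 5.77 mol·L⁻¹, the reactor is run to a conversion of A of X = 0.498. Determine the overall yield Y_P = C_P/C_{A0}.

0.374

C_A = C_{A0}(1−X) = 2.897 mol·L⁻¹.
Along a PFR/batch, dC_P/dC_A = −r_P/(r_P+r_Q) = −k₁/(k₁+k₂·C_A).
Integrating from C_{A0} to C_A: C_P = (2.62/0.202)·ln[(2.62+0.202·5.77)/(2.62+0.202·2.90)] = 12.97·ln(3.786/3.205) = 2.159 mol·L⁻¹.
Y_P = C_P/C_{A0} = 2.159/5.77 = 0.374.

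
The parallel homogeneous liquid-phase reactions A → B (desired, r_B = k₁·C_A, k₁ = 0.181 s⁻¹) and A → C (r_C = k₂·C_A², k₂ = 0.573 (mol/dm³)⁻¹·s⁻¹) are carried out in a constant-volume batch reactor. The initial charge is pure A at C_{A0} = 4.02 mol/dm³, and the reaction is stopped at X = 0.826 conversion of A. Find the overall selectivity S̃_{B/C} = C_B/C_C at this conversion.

0.160

C_A = C_{A0}(1−X) = 0.6995 mol/dm³.
Along a PFR/batch, dC_B/dC_A = −r_B/(r_B+r_C) = −k₁/(k₁+k₂·C_A).
Integrating from C_{A0} to C_A: C_B = (0.181/0.573)·ln[(0.181+0.573·4.02)/(0.181+0.573·0.699)] = 0.3159·ln(2.484/0.5818) = 0.4586 mol/dm³.
C_C = (C_{A0}−C_A)−C_B = 2.862 mol/dm³; S̃_{B/C} = 0.4586/2.862 = 0.160.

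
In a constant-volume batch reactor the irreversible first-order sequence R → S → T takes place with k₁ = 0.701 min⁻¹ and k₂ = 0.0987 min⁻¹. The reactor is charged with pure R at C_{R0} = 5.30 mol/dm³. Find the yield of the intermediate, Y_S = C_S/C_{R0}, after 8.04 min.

0.522

Solving the coupled first-order balances gives C_S(t) = [k₁/(k₂−k₁)]·C_{R0}·(e^(−k₁t) − e^(−k₂t)).
e^(−k₁t) = e^(−0.701×8.04) = e^(−5.636) = 0.003567; e^(−k₂t) = e^(−0.7935) = 0.4522.
C_S = 0.701×5.30/(0.0987−0.701) × (0.003567−0.4522) = (-6.169)×(-0.4487) = 2.768 mol/dm³.
Y_S = C_S/C_{R0} = 2.768/5.30 = 0.522.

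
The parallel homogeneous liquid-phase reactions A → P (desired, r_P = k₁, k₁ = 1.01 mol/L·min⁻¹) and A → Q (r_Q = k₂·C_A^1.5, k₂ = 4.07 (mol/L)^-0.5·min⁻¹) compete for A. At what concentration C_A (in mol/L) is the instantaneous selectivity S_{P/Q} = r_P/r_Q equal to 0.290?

0.901 mol/L

S_{P/Q} = (k₁/k₂)·C_A^-1.5 ⇒ C_A = (S·k₂/k₁)^(1/(-1.5)).
= (0.290×4.07/1.01)^(-0.6667) = (1.169)^(-0.6667) = 0.901 mol/L.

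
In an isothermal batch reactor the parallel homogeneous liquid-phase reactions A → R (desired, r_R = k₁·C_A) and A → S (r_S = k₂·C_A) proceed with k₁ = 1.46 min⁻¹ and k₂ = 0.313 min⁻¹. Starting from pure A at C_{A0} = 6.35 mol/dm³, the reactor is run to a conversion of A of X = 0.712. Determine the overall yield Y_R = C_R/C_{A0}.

0.586

C_A = C_{A0}(1−X) = 1.829 mol/dm³.
Both paths are first order in A, so the instantaneous fraction to R is constant: dC_R/d(−C_A) = k₁/(k₁+k₂) = 0.8235.
C_R = 0.8235·(C_{A0}−C_A) = 0.8235×4.521 = 3.72 mol/dm³.
Y_R = C_R/C_{A0} = 3.723/6.35 = 0.586.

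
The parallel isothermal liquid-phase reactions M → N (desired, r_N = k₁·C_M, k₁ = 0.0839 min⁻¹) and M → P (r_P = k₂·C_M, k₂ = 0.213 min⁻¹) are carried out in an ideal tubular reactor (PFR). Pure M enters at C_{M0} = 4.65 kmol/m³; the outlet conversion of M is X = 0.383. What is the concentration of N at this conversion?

C_M = C_{M0}(1−X) = 2.869 kmol/m³.
Both paths are first order in M, so the instantaneous fraction to N is constant: dC_N/d(−C_M) = k₁/(k₁+k₂) = 0.2826.
C_N = 0.2826·(C_{M0}−C_M) = 0.2826×1.781 = 0.503 kmol/m³.

0.503 kmol/m³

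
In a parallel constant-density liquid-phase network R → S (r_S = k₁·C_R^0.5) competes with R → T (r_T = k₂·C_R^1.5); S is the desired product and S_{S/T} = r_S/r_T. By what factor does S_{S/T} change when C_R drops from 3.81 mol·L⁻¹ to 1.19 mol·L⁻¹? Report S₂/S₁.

3.20

S_{S/T} = (k₁/k₂)·C_R⁻¹, so S₂/S₁ = (C_{R,2}/C_{R,1})⁻¹.
= 3.81/1.19 = 3.20.
Selectivity toward S rises as C_R falls — low-concentration operation is favoured.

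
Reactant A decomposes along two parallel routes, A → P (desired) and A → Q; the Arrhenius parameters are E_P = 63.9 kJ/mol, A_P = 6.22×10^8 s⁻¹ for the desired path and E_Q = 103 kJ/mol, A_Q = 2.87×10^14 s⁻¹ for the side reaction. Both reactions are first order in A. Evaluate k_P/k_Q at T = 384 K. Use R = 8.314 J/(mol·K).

Since both paths have the same order in A, the concentration cancels and S_{P/Q} = k_P/k_Q = (A_P/A_Q)·exp[(E_Q−E_P)/(RT)].
(E_Q−E_P)/(RT) = (103−63.9)×10³/(8.314×384) = 39100/3193 = 12.25.
k_P/k_Q = (6.22×10^8/2.87×10^14)·exp(12.25) = 2.167×10^-6 × 2.084×10^5 = 0.452.
Since E_P < E_Q, lowering the temperature improves selectivity toward P.

0.452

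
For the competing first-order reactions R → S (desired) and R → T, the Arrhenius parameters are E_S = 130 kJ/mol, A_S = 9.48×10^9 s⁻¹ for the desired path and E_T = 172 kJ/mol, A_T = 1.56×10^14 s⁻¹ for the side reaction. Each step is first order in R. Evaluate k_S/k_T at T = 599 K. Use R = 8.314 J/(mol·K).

Since both paths have the same order in R, the concentration cancels and S_{S/T} = k_S/k_T = (A_S/A_T)·exp[(E_T−E_S)/(RT)].
(E_T−E_S)/(RT) = (172−130)×10³/(8.314×599) = 42000/4980 = 8.434.
k_S/k_T = (9.48×10^9/1.56×10^14)·exp(8.434) = 6.077×10^-5 × 4599 = 0.279.
Since E_S < E_T, lowering the temperature improves selectivity toward S.

0.279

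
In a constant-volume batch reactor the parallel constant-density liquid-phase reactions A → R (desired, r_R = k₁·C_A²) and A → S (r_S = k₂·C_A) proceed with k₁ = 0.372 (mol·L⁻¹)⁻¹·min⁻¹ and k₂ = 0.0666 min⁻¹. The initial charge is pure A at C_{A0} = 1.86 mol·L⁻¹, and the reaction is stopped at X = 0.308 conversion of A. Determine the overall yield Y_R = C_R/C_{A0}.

0.276

C_A = C_{A0}(1−X) = 1.287 mol·L⁻¹.
Along a PFR/batch, dC_S/dC_A = −r_S/(r_R+r_S) = −k₂/(k₂+k₁·C_A).
Integrating from C_{A0} to C_A: C_S = (0.0666/0.372)·ln[(0.0666+0.372·1.86)/(0.0666+0.372·1.29)] = 0.1790·ln(0.7585/0.5454) = 0.05905 mol·L⁻¹.
Then C_R = (C_{A0}−C_A) − C_S = 0.5729 − 0.05905 = 0.5138 mol·L⁻¹.
Y_R = C_R/C_{A0} = 0.5138/1.86 = 0.276.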